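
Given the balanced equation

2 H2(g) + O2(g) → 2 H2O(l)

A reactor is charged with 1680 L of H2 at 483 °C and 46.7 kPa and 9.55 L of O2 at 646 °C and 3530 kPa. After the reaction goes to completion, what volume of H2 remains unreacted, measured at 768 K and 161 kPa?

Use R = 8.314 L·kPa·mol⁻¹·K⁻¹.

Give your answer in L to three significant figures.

145 L

n(H2) = PV/RT = (46.7 × 1680) / (8.314 × 756.15) = 12.48 mol
n(O2) = PV/RT = (3530 × 9.55) / (8.314 × 919.15) = 4.411 mol
For 12.48 mol H2, stoichiometry requires (1/2) × 12.48 = 6.240 mol O2; 4.411 mol is available, so O2 is limiting.
n(H2) consumed = (2/1) × 4.411 = 8.822 mol; remaining = 12.48 − 8.822 = 3.658 mol
V(H2) = nRT/P = 3.658 × 8.314 × 768 / 161 = 145.1 L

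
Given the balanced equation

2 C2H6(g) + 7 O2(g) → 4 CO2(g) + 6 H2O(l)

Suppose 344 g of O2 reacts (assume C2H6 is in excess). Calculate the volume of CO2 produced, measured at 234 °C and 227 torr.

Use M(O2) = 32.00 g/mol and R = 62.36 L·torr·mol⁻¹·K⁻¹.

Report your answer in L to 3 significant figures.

n(O2) = 344.0 / 32.00 = 10.75 mol
n(CO2) = (4/7) × 10.75 = 6.143 mol
V = nRT/P = 6.143 × 62.36 × 507.15 / 227 = 855.8 L

856 L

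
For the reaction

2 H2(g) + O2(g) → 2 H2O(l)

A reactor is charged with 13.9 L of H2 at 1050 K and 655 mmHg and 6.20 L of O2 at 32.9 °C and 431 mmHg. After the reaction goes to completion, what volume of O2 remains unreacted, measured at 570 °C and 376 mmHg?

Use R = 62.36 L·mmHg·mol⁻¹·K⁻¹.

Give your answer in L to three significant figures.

n(H2) = PV/RT = (655 × 13.9) / (62.36 × 1050) = 0.1390 mol
n(O2) = PV/RT = (431 × 6.20) / (62.36 × 306.05) = 0.1400 mol
For 0.1390 mol H2, stoichiometry requires (1/2) × 0.1390 = 0.06950 mol O2; 0.1400 mol is available, so H2 is limiting.
n(O2) consumed = (1/2) × 0.1390 = 0.06950 mol; remaining = 0.1400 − 0.06950 = 0.07050 mol
V(O2) = nRT/P = 0.07050 × 62.36 × 843.15 / 376 = 9.859 L

9.86 L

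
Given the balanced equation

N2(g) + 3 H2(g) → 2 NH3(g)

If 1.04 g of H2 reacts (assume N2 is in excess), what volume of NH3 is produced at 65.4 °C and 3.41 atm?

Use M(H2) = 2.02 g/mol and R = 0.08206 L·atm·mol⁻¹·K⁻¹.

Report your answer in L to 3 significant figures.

n(H2) = 1.040 / 2.02 = 0.5149 mol
n(NH3) = (2/3) × 0.5149 = 0.3433 mol
V = nRT/P = 0.3433 × 0.08206 × 338.55 / 3.41 = 2.797 L

2.80 L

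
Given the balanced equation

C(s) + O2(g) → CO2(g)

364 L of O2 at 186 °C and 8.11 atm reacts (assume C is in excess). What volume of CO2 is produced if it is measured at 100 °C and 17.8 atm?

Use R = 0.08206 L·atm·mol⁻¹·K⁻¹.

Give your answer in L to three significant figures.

135 L

n(O2) = PV/RT = (8.11 × 364) / (0.08206 × 459.15) = 78.35 mol
n(CO2) = (1/1) × 78.35 = 78.35 mol
V = nRT/P = 78.35 × 0.08206 × 373.15 / 17.8 = 134.8 L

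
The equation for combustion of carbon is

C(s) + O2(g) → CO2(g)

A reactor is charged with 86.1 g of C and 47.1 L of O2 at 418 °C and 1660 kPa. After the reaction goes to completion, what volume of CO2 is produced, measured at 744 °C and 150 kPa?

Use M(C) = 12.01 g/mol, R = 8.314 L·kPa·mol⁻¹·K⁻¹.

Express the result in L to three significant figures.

n(C) = 86.1 / 12.01 = 7.169 mol
n(O2) = PV/RT = (1660 × 47.1) / (8.314 × 691.15) = 13.61 mol
For 7.169 mol C, stoichiometry requires (1/1) × 7.169 = 7.169 mol O2; 13.61 mol is available, so C is limiting.
n(CO2) = (1/1) × 7.169 = 7.169 mol
V(CO2) = nRT/P = 7.169 × 8.314 × 1017.15 / 150 = 404.2 L

404 L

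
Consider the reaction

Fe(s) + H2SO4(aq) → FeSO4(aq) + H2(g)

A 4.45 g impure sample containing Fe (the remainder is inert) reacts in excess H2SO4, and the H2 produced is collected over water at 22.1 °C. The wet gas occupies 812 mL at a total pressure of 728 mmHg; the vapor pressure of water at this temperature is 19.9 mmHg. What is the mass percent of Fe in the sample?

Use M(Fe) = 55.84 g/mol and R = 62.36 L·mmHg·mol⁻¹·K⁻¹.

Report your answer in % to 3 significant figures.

P(H2) = 728 − 19.9 = 708.1 mmHg
n(H2) = PV/RT = (708.1 × 0.8120) / (62.36 × 295.25) = 0.03123 mol
n(Fe) = (1/1) × 0.03123 = 0.03123 mol
m(Fe) = 0.03123 × 55.84 = 1.744 g
%Fe = 1.744 / 4.45 × 100 = 39.19%

39.2 %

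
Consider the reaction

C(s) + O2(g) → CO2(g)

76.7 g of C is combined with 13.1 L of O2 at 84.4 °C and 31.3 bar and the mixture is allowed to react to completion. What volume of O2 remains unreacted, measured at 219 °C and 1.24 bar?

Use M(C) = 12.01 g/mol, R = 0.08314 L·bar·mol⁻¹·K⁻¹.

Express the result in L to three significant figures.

n(C) = 76.7 / 12.01 = 6.386 mol
n(O2) = PV/RT = (31.3 × 13.1) / (0.08314 × 357.55) = 13.79 mol
For 6.386 mol C, stoichiometry requires (1/1) × 6.386 = 6.386 mol O2; 13.79 mol is available, so C is limiting.
n(O2) consumed = (1/1) × 6.386 = 6.386 mol; remaining = 13.79 − 6.386 = 7.404 mol
V(O2) = nRT/P = 7.404 × 0.08314 × 492.15 / 1.24 = 244.3 L

244 L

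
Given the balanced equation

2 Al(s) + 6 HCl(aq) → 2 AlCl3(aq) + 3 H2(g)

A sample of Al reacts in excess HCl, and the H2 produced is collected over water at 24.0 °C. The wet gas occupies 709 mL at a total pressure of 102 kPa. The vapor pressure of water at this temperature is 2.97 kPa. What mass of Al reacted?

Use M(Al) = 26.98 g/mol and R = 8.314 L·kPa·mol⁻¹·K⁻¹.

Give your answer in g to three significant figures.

P(H2) = 102 − 2.97 = 99.03 kPa
n(H2) = PV/RT = (99.03 × 0.7090) / (8.314 × 297.15) = 0.02842 mol
n(Al) = (2/3) × 0.02842 = 0.01895 mol
m(Al) = 0.01895 × 26.98 = 0.5113 g

0.511 g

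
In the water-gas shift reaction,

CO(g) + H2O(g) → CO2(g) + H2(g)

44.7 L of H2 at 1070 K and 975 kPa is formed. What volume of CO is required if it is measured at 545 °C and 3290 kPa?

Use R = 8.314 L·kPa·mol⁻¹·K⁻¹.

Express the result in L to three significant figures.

n(H2) = PV/RT = (975 × 44.7) / (8.314 × 1070) = 4.899 mol
n(CO) = (1/1) × 4.899 = 4.899 mol
V = nRT/P = 4.899 × 8.314 × 818.15 / 3290 = 10.13 L

10.1 L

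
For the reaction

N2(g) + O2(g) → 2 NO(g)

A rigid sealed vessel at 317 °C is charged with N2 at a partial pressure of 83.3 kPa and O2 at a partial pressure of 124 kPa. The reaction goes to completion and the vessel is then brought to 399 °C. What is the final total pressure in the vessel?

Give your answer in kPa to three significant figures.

236 kPa

Because the vessel is rigid and T is held at 317 °C, work the stoichiometry in partial pressures (P_i = n_iRT/V).
P(O2) required for 83.3 kPa of N2 = (1/1) × 83.3 = 83.30 kPa; available 124 kPa, so N2 is limiting.
P(O2) remaining = 124 − (1/1) × 83.3 = 40.70 kPa
P(gaseous products) = (2)/1 × 83.3 = 166.6 kPa
P_total at 317 °C = 40.70 + 166.6 = 207.3 kPa
Scaling to 399 °C: P = 207.3 × 672.15/590.15 = 236.1 kPa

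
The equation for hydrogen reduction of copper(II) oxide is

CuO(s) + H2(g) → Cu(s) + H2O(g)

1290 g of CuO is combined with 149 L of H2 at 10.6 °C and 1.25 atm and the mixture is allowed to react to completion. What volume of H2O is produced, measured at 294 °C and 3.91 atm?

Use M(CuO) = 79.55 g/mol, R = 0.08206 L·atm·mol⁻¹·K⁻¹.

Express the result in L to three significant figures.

n(CuO) = 1290 / 79.55 = 16.22 mol
n(H2) = PV/RT = (1.25 × 149) / (0.08206 × 283.75) = 7.999 mol
For 16.22 mol CuO, stoichiometry requires (1/1) × 16.22 = 16.22 mol H2; 7.999 mol is available, so H2 is limiting.
n(H2O) = (1/1) × 7.999 = 7.999 mol
V(H2O) = nRT/P = 7.999 × 0.08206 × 567.15 / 3.91 = 95.21 L

95.2 L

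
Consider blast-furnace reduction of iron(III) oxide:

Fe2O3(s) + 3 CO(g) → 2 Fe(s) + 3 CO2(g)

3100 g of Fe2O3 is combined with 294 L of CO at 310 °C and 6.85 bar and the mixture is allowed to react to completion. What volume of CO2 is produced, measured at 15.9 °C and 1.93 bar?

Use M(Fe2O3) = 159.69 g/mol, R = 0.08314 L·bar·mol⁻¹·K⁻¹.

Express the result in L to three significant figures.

n(Fe2O3) = 3100 / 159.69 = 19.41 mol
n(CO) = PV/RT = (6.85 × 294) / (0.08314 × 583.15) = 41.54 mol
For 19.41 mol Fe2O3, stoichiometry requires (3/1) × 19.41 = 58.23 mol CO; 41.54 mol is available, so CO is limiting.
n(CO2) = (3/3) × 41.54 = 41.54 mol
V(CO2) = nRT/P = 41.54 × 0.08314 × 289.05 / 1.93 = 517.2 L

517 L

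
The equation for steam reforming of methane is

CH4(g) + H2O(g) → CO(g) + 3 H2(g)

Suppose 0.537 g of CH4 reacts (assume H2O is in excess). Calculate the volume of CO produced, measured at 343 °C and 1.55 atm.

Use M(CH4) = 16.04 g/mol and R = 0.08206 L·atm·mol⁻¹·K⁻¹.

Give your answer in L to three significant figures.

n(CH4) = 0.5370 / 16.04 = 0.03348 mol
n(CO) = (1/1) × 0.03348 = 0.03348 mol
V = nRT/P = 0.03348 × 0.08206 × 616.15 / 1.55 = 1.092 L

1.09 L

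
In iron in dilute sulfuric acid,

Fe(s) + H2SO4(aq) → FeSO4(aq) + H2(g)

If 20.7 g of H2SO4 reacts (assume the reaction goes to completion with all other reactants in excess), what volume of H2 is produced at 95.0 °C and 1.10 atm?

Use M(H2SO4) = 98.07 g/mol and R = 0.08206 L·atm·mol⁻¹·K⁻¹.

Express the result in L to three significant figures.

n(H2SO4) = 20.70 / 98.07 = 0.2111 mol
n(H2) = (1/1) × 0.2111 = 0.2111 mol
V = nRT/P = 0.2111 × 0.08206 × 368.15 / 1.10 = 5.798 L

5.80 L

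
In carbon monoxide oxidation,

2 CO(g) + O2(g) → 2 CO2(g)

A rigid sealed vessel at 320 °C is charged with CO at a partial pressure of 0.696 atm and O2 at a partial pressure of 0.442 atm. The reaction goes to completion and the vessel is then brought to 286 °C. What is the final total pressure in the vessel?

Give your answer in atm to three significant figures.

0.745 atm

Because the vessel is rigid and T is held at 320 °C, work the stoichiometry in partial pressures (P_i = n_iRT/V).
P(O2) required for 0.696 atm of CO = (1/2) × 0.696 = 0.3480 atm; available 0.442 atm, so CO is limiting.
P(O2) remaining = 0.442 − (1/2) × 0.696 = 0.09400 atm
P(gaseous products) = (2)/2 × 0.696 = 0.6960 atm
P_total at 320 °C = 0.09400 + 0.6960 = 0.7900 atm
Scaling to 286 °C: P = 0.7900 × 559.15/593.15 = 0.7447 atm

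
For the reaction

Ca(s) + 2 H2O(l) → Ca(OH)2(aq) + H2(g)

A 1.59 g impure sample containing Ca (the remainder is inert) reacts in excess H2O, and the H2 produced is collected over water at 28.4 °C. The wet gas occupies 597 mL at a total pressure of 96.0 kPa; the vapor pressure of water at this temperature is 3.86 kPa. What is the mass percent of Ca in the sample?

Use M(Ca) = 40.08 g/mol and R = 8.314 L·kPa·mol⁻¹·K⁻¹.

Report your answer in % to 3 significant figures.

P(H2) = 96.0 − 3.86 = 92.14 kPa
n(H2) = PV/RT = (92.14 × 0.5970) / (8.314 × 301.55) = 0.02194 mol
n(Ca) = (1/1) × 0.02194 = 0.02194 mol
m(Ca) = 0.02194 × 40.08 = 0.8794 g
%Ca = 0.8794 / 1.59 × 100 = 55.31%

55.3 %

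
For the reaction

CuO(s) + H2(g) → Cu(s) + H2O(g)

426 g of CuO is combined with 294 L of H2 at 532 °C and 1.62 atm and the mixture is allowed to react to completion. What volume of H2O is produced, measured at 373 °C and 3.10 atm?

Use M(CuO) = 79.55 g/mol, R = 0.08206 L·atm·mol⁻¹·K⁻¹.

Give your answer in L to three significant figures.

n(CuO) = 426 / 79.55 = 5.355 mol
n(H2) = PV/RT = (1.62 × 294) / (0.08206 × 805.15) = 7.209 mol
For 5.355 mol CuO, stoichiometry requires (1/1) × 5.355 = 5.355 mol H2; 7.209 mol is available, so CuO is limiting.
n(H2O) = (1/1) × 5.355 = 5.355 mol
V(H2O) = nRT/P = 5.355 × 0.08206 × 646.15 / 3.10 = 91.59 L

91.6 L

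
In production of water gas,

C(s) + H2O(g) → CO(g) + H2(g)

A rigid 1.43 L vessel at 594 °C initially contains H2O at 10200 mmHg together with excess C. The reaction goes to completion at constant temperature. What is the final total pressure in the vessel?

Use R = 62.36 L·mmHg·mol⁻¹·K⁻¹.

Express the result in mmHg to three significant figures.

20400 mmHg

At constant T and V, P ∝ n(gas): 1 mol gas → 2 mol gas.
P_final = (2/1) × 10200 = 20400 mmHg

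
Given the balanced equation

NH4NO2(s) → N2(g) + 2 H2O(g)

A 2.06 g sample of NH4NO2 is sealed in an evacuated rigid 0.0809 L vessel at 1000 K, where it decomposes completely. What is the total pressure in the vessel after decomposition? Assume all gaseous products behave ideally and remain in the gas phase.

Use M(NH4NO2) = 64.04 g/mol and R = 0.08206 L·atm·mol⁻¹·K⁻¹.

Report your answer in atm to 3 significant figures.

97.9 atm

n(NH4NO2) = 2.06 / 64.04 = 0.03217 mol
n(gas produced) = (3/1) × 0.03217 = 0.09651 mol
P = nRT/V = 0.09651 × 0.08206 × 1000 / 0.0809 = 97.89 atm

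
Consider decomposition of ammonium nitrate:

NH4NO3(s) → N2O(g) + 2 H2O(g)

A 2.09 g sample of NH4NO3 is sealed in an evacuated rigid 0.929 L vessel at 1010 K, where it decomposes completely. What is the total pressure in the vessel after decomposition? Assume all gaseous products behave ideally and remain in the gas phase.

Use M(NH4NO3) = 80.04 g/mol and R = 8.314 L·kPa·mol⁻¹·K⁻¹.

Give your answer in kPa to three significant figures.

708 kPa

n(NH4NO3) = 2.09 / 80.04 = 0.02611 mol
n(gas produced) = (3/1) × 0.02611 = 0.07833 mol
P = nRT/V = 0.07833 × 8.314 × 1010 / 0.929 = 708.0 kPa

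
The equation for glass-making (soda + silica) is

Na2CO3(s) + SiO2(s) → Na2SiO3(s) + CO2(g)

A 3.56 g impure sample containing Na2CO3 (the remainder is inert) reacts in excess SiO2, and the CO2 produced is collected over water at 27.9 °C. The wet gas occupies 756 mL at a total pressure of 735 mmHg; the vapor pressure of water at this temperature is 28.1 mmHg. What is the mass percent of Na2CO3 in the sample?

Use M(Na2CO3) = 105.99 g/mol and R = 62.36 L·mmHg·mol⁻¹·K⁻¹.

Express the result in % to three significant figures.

84.8 %

P(CO2) = 735 − 28.1 = 706.9 mmHg
n(CO2) = PV/RT = (706.9 × 0.7560) / (62.36 × 301.05) = 0.02847 mol
n(Na2CO3) = (1/1) × 0.02847 = 0.02847 mol
m(Na2CO3) = 0.02847 × 105.99 = 3.018 g
%Na2CO3 = 3.018 / 3.56 × 100 = 84.78%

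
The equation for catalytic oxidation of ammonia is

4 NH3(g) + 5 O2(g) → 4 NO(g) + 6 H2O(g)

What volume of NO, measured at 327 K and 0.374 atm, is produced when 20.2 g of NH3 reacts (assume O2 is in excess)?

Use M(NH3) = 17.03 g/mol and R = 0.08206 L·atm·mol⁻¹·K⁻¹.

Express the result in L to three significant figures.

85.1 L

n(NH3) = 20.20 / 17.03 = 1.186 mol
n(NO) = (4/4) × 1.186 = 1.186 mol
V = nRT/P = 1.186 × 0.08206 × 327 / 0.374 = 85.09 L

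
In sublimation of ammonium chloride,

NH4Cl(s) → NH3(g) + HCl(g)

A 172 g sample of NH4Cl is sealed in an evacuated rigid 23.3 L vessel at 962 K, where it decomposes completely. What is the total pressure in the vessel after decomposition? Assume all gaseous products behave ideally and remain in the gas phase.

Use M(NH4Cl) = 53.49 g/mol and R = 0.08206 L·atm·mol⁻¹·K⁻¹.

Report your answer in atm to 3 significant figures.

n(NH4Cl) = 172 / 53.49 = 3.216 mol
n(gas produced) = (2/1) × 3.216 = 6.432 mol
P = nRT/V = 6.432 × 0.08206 × 962 / 23.3 = 21.79 atm

21.8 atm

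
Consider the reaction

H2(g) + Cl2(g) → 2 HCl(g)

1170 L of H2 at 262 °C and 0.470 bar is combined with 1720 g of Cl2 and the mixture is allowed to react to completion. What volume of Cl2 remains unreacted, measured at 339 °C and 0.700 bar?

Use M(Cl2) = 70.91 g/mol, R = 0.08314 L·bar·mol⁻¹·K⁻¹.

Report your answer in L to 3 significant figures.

n(H2) = PV/RT = (0.470 × 1170) / (0.08314 × 535.15) = 12.36 mol
n(Cl2) = 1720 / 70.91 = 24.26 mol
For 12.36 mol H2, stoichiometry requires (1/1) × 12.36 = 12.36 mol Cl2; 24.26 mol is available, so H2 is limiting.
n(Cl2) consumed = (1/1) × 12.36 = 12.36 mol; remaining = 24.26 − 12.36 = 11.90 mol
V(Cl2) = nRT/P = 11.90 × 0.08314 × 612.15 / 0.700 = 865.2 L

865 L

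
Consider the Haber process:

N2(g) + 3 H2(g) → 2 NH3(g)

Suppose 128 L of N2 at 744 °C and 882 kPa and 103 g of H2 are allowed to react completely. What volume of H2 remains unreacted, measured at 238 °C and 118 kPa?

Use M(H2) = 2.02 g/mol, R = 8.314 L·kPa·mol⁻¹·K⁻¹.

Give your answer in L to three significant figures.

n(N2) = PV/RT = (882 × 128) / (8.314 × 1017.15) = 13.35 mol
n(H2) = 103 / 2.02 = 50.99 mol
For 13.35 mol N2, stoichiometry requires (3/1) × 13.35 = 40.05 mol H2; 50.99 mol is available, so N2 is limiting.
n(H2) consumed = (3/1) × 13.35 = 40.05 mol; remaining = 50.99 − 40.05 = 10.94 mol
V(H2) = nRT/P = 10.94 × 8.314 × 511.15 / 118 = 394.0 L

394 L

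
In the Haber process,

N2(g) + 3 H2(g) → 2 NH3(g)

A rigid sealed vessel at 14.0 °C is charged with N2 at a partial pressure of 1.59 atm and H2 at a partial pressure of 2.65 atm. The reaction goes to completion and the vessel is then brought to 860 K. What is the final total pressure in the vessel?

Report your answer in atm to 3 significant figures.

7.41 atm

At constant V, partial pressures at 14.0 °C are proportional to moles, so apply stoichiometry directly to pressures.
P(H2) required for 1.59 atm of N2 = (3/1) × 1.59 = 4.770 atm; available 2.65 atm, so H2 is limiting.
P(N2) remaining = 1.59 − (1/3) × 2.65 = 0.7067 atm
P(gaseous products) = (2)/3 × 2.65 = 1.767 atm
P_total at 14.0 °C = 0.7067 + 1.767 = 2.474 atm
Scaling to 860 K: P = 2.474 × 860/287.15 = 7.410 atm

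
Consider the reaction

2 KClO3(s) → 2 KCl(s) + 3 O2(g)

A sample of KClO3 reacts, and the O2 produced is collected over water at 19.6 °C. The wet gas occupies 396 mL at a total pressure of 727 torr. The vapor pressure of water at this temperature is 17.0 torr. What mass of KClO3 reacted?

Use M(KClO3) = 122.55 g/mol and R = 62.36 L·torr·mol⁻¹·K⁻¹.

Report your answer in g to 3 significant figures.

1.26 g

P(O2) = 727 − 17.0 = 710.0 torr
n(O2) = PV/RT = (710.0 × 0.3960) / (62.36 × 292.75) = 0.01540 mol
n(KClO3) = (2/3) × 0.01540 = 0.01027 mol
m(KClO3) = 0.01027 × 122.55 = 1.259 g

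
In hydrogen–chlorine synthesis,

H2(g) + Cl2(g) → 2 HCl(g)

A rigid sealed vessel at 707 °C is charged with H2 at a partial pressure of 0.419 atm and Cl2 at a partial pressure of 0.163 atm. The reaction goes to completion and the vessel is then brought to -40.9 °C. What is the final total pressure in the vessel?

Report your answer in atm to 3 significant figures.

0.138 atm

At constant V, partial pressures at 707 °C are proportional to moles, so apply stoichiometry directly to pressures.
P(Cl2) required for 0.419 atm of H2 = (1/1) × 0.419 = 0.4190 atm; available 0.163 atm, so Cl2 is limiting.
P(H2) remaining = 0.419 − (1/1) × 0.163 = 0.2560 atm
P(gaseous products) = (2)/1 × 0.163 = 0.3260 atm
P_total at 707 °C = 0.2560 + 0.3260 = 0.5820 atm
Scaling to -40.9 °C: P = 0.5820 × 232.25/980.15 = 0.1379 atm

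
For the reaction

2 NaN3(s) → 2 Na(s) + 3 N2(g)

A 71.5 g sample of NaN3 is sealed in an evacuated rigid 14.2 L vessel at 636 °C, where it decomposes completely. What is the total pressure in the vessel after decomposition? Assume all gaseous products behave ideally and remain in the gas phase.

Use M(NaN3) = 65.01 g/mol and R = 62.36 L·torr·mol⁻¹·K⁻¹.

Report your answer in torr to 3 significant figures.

6590 torr

n(NaN3) = 71.5 / 65.01 = 1.100 mol
n(gas produced) = (3/2) × 1.100 = 1.650 mol
P = nRT/V = 1.650 × 62.36 × 909.15 / 14.2 = 6588 torr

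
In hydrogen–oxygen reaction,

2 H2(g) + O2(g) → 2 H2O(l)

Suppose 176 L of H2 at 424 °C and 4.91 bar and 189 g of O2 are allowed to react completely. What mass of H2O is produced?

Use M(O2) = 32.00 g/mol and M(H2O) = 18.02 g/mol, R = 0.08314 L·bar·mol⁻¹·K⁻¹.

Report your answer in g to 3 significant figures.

n(H2) = PV/RT = (4.91 × 176) / (0.08314 × 697.15) = 14.91 mol
n(O2) = 189 / 32.00 = 5.906 mol
For 14.91 mol H2, stoichiometry requires (1/2) × 14.91 = 7.455 mol O2; 5.906 mol is available, so O2 is limiting.
n(H2O) = (2/1) × 5.906 = 11.81 mol
m(H2O) = 11.81 × 18.02 = 212.8 g

213 g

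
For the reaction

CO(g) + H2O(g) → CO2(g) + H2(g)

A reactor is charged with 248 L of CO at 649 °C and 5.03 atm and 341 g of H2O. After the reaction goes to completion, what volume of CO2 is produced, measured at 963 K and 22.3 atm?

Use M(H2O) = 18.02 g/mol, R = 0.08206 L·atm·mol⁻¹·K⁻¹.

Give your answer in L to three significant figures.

58.4 L

n(CO) = PV/RT = (5.03 × 248) / (0.08206 × 922.15) = 16.48 mol
n(H2O) = 341 / 18.02 = 18.92 mol
For 16.48 mol CO, stoichiometry requires (1/1) × 16.48 = 16.48 mol H2O; 18.92 mol is available, so CO is limiting.
n(CO2) = (1/1) × 16.48 = 16.48 mol
V(CO2) = nRT/P = 16.48 × 0.08206 × 963 / 22.3 = 58.40 L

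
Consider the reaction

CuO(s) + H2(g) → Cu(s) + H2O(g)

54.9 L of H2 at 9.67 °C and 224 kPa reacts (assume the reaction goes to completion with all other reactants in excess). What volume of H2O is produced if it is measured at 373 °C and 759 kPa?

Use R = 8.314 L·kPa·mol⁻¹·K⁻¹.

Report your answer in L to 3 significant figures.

37.0 L

n(H2) = PV/RT = (224 × 54.9) / (8.314 × 282.82) = 5.230 mol
n(H2O) = (1/1) × 5.230 = 5.230 mol
V = nRT/P = 5.230 × 8.314 × 646.15 / 759 = 37.02 L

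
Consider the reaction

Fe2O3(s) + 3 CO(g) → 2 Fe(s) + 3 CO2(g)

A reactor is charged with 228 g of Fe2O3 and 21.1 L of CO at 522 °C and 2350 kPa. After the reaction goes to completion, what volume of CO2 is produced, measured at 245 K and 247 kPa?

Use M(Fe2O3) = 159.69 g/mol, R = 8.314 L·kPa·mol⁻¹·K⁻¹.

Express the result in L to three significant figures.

n(Fe2O3) = 228 / 159.69 = 1.428 mol
n(CO) = PV/RT = (2350 × 21.1) / (8.314 × 795.15) = 7.501 mol
For 1.428 mol Fe2O3, stoichiometry requires (3/1) × 1.428 = 4.284 mol CO; 7.501 mol is available, so Fe2O3 is limiting.
n(CO2) = (3/1) × 1.428 = 4.284 mol
V(CO2) = nRT/P = 4.284 × 8.314 × 245 / 247 = 35.33 L

35.3 L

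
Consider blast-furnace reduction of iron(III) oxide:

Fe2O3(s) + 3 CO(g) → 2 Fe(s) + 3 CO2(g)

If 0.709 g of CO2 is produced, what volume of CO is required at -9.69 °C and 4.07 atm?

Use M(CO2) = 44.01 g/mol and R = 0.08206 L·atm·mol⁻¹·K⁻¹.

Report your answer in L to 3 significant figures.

0.0856 L

n(CO2) = 0.7090 / 44.01 = 0.01611 mol
n(CO) = (3/3) × 0.01611 = 0.01611 mol
V = nRT/P = 0.01611 × 0.08206 × 263.46 / 4.07 = 0.08558 L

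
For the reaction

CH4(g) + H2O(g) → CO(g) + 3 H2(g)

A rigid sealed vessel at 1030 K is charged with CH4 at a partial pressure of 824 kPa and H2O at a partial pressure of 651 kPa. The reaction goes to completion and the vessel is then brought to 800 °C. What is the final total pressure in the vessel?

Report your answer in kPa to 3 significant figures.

2890 kPa

At constant V, partial pressures at 1030 K are proportional to moles, so apply stoichiometry directly to pressures.
P(H2O) required for 824 kPa of CH4 = (1/1) × 824 = 824.0 kPa; available 651 kPa, so H2O is limiting.
P(CH4) remaining = 824 − (1/1) × 651 = 173.0 kPa
P(gaseous products) = (1+3)/1 × 651 = 2604 kPa
P_total at 1030 K = 173.0 + 2604 = 2777 kPa
Scaling to 800 °C: P = 2777 × 1073.15/1030 = 2893 kPa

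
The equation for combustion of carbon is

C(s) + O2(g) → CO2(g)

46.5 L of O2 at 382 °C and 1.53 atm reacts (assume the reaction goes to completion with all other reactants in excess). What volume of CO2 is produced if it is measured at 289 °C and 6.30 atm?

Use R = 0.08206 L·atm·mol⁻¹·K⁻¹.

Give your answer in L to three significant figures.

n(O2) = PV/RT = (1.53 × 46.5) / (0.08206 × 655.15) = 1.323 mol
n(CO2) = (1/1) × 1.323 = 1.323 mol
V = nRT/P = 1.323 × 0.08206 × 562.15 / 6.30 = 9.687 L

9.69 L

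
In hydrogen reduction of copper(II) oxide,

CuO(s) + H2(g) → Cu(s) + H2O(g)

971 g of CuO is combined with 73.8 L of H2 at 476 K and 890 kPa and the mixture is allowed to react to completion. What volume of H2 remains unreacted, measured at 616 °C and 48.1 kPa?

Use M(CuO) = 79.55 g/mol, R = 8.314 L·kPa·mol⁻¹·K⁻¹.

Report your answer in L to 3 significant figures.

n(CuO) = 971 / 79.55 = 12.21 mol
n(H2) = PV/RT = (890 × 73.8) / (8.314 × 476) = 16.60 mol
For 12.21 mol CuO, stoichiometry requires (1/1) × 12.21 = 12.21 mol H2; 16.60 mol is available, so CuO is limiting.
n(H2) consumed = (1/1) × 12.21 = 12.21 mol; remaining = 16.60 − 12.21 = 4.390 mol
V(H2) = nRT/P = 4.390 × 8.314 × 889.15 / 48.1 = 674.7 L

675 L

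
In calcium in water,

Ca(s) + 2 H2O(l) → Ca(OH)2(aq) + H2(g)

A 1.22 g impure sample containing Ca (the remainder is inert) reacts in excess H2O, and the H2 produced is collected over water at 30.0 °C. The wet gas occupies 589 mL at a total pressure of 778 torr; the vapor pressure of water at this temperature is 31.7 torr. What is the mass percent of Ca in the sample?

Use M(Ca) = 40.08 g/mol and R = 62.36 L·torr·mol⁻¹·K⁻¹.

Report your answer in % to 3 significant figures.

76.4 %

P(H2) = 778 − 31.7 = 746.3 torr
n(H2) = PV/RT = (746.3 × 0.5890) / (62.36 × 303.15) = 0.02325 mol
n(Ca) = (1/1) × 0.02325 = 0.02325 mol
m(Ca) = 0.02325 × 40.08 = 0.9319 g
%Ca = 0.9319 / 1.22 × 100 = 76.39%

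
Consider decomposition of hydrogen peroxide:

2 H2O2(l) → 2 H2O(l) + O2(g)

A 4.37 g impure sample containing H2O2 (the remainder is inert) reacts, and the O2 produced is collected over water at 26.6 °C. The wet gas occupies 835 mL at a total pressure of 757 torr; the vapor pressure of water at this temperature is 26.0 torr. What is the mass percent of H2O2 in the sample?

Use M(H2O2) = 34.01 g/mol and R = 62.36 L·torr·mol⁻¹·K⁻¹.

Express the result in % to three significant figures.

P(O2) = 757 − 26.0 = 731.0 torr
n(O2) = PV/RT = (731.0 × 0.8350) / (62.36 × 299.75) = 0.03265 mol
n(H2O2) = (2/1) × 0.03265 = 0.06530 mol
m(H2O2) = 0.06530 × 34.01 = 2.221 g
%H2O2 = 2.221 / 4.37 × 100 = 50.82%

50.8 %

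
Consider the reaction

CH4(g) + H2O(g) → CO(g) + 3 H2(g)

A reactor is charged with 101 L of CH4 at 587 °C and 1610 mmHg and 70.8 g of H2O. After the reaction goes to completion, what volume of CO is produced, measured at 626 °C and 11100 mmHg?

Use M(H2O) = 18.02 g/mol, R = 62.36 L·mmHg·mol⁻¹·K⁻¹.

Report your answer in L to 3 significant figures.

n(CH4) = PV/RT = (1610 × 101) / (62.36 × 860.15) = 3.032 mol
n(H2O) = 70.8 / 18.02 = 3.929 mol
For 3.032 mol CH4, stoichiometry requires (1/1) × 3.032 = 3.032 mol H2O; 3.929 mol is available, so CH4 is limiting.
n(CO) = (1/1) × 3.032 = 3.032 mol
V(CO) = nRT/P = 3.032 × 62.36 × 899.15 / 11100 = 15.32 L

15.3 L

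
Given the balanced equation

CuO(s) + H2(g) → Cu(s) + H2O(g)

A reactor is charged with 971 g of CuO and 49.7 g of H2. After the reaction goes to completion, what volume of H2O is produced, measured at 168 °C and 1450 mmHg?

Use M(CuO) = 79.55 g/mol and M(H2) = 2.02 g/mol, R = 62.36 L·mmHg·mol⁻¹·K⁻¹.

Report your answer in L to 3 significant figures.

n(CuO) = 971 / 79.55 = 12.21 mol
n(H2) = 49.7 / 2.02 = 24.60 mol
For 12.21 mol CuO, stoichiometry requires (1/1) × 12.21 = 12.21 mol H2; 24.60 mol is available, so CuO is limiting.
n(H2O) = (1/1) × 12.21 = 12.21 mol
V(H2O) = nRT/P = 12.21 × 62.36 × 441.15 / 1450 = 231.7 L

232 L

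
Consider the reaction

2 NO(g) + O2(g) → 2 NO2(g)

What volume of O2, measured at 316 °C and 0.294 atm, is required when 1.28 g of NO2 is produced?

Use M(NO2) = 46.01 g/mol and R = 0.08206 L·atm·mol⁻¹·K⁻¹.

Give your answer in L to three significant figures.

n(NO2) = 1.280 / 46.01 = 0.02782 mol
n(O2) = (1/2) × 0.02782 = 0.01391 mol
V = nRT/P = 0.01391 × 0.08206 × 589.15 / 0.294 = 2.287 L

2.29 L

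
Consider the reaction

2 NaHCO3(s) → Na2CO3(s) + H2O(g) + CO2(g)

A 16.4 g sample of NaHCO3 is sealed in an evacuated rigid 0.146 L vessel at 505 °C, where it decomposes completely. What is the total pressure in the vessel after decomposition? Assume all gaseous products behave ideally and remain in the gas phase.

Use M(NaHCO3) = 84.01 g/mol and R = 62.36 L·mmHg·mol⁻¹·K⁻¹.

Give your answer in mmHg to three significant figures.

n(NaHCO3) = 16.4 / 84.01 = 0.1952 mol
n(gas produced) = (2/2) × 0.1952 = 0.1952 mol
P = nRT/V = 0.1952 × 62.36 × 778.15 / 0.146 = 64880 mmHg

64900 mmHg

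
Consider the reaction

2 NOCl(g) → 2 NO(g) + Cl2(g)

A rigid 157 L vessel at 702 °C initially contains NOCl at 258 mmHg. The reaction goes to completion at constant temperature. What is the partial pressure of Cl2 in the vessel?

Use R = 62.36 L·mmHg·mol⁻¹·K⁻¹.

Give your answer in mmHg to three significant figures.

n(NOCl)₀ = PV/RT = (258 × 157) / (62.36 × 975.15) = 0.6661 mol
n(Cl2) = (1/2) × 0.6661 = 0.3331 mol
P(Cl2) = nRT/V = 0.3331 × 62.36 × 975.15 / 157 = 129.0 mmHg

129 mmHg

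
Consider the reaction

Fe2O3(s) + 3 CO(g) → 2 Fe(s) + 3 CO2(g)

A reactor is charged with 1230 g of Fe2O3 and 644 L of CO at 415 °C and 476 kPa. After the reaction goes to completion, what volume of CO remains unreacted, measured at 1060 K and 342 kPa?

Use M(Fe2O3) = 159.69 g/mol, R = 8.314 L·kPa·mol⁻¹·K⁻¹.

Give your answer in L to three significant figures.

n(Fe2O3) = 1230 / 159.69 = 7.702 mol
n(CO) = PV/RT = (476 × 644) / (8.314 × 688.15) = 53.58 mol
For 7.702 mol Fe2O3, stoichiometry requires (3/1) × 7.702 = 23.11 mol CO; 53.58 mol is available, so Fe2O3 is limiting.
n(CO) consumed = (3/1) × 7.702 = 23.11 mol; remaining = 53.58 − 23.11 = 30.47 mol
V(CO) = nRT/P = 30.47 × 8.314 × 1060 / 342 = 785.2 L

785 L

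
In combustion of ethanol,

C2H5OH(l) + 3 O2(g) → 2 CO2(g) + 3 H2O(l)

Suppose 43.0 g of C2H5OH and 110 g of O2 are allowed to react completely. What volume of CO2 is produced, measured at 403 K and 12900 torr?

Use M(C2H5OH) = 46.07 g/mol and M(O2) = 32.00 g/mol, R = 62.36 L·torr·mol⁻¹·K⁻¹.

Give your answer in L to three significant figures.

3.64 L

n(C2H5OH) = 43.0 / 46.07 = 0.9334 mol
n(O2) = 110 / 32.00 = 3.438 mol
For 0.9334 mol C2H5OH, stoichiometry requires (3/1) × 0.9334 = 2.800 mol O2; 3.438 mol is available, so C2H5OH is limiting.
n(CO2) = (2/1) × 0.9334 = 1.867 mol
V(CO2) = nRT/P = 1.867 × 62.36 × 403 / 12900 = 3.637 L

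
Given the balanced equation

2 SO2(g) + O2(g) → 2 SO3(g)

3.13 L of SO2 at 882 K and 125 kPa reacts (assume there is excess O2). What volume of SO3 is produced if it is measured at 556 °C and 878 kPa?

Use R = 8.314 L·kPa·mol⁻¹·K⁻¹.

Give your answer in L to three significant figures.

n(SO2) = PV/RT = (125 × 3.13) / (8.314 × 882) = 0.05336 mol
n(SO3) = (2/2) × 0.05336 = 0.05336 mol
V = nRT/P = 0.05336 × 8.314 × 829.15 / 878 = 0.4190 L

0.419 L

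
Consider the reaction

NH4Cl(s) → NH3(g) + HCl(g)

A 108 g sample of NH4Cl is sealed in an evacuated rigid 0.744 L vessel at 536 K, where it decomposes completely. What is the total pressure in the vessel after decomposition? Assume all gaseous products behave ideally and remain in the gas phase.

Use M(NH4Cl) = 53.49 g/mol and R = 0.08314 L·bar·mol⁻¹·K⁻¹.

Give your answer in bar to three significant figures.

242 bar

n(NH4Cl) = 108 / 53.49 = 2.019 mol
n(gas produced) = (2/1) × 2.019 = 4.038 mol
P = nRT/V = 4.038 × 0.08314 × 536 / 0.744 = 241.9 bar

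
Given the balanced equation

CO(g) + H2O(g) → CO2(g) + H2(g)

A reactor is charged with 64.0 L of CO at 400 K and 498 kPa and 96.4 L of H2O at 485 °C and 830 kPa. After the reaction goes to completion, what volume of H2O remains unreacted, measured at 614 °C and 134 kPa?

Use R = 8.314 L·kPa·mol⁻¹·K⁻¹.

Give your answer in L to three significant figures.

171 L

n(CO) = PV/RT = (498 × 64.0) / (8.314 × 400) = 9.584 mol
n(H2O) = PV/RT = (830 × 96.4) / (8.314 × 758.15) = 12.69 mol
For 9.584 mol CO, stoichiometry requires (1/1) × 9.584 = 9.584 mol H2O; 12.69 mol is available, so CO is limiting.
n(H2O) consumed = (1/1) × 9.584 = 9.584 mol; remaining = 12.69 − 9.584 = 3.106 mol
V(H2O) = nRT/P = 3.106 × 8.314 × 887.15 / 134 = 171.0 L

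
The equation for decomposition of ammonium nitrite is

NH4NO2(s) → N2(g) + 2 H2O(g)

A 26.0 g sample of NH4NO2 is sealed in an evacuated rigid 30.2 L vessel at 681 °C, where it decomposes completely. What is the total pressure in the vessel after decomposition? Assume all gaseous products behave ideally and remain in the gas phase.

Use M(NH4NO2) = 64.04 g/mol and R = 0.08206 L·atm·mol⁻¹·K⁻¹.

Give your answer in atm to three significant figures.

n(NH4NO2) = 26.0 / 64.04 = 0.4060 mol
n(gas produced) = (3/1) × 0.4060 = 1.218 mol
P = nRT/V = 1.218 × 0.08206 × 954.15 / 30.2 = 3.158 atm

3.16 atm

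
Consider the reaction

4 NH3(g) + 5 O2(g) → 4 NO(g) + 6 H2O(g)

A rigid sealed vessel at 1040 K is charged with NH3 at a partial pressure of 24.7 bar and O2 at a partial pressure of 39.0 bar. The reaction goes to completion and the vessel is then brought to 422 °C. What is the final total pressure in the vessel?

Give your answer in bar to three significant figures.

46.7 bar

With V and T fixed, P_i ∝ n_i, so the mole ratios apply directly to partial pressures at 1040 K.
P(O2) required for 24.7 bar of NH3 = (5/4) × 24.7 = 30.88 bar; available 39.0 bar, so NH3 is limiting.
P(O2) remaining = 39.0 − (5/4) × 24.7 = 8.125 bar
P(gaseous products) = (4+6)/4 × 24.7 = 61.75 bar
P_total at 1040 K = 8.125 + 61.75 = 69.88 bar
Scaling to 422 °C: P = 69.88 × 695.15/1040 = 46.71 bar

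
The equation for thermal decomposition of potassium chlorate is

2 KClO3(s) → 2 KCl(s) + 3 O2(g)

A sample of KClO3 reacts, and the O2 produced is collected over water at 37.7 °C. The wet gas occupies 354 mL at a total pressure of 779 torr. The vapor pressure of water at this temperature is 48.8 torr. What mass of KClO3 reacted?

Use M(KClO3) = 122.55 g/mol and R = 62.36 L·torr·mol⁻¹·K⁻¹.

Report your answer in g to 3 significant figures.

1.09 g

P(O2) = 779 − 48.8 = 730.2 torr
n(O2) = PV/RT = (730.2 × 0.3540) / (62.36 × 310.85) = 0.01333 mol
n(KClO3) = (2/3) × 0.01333 = 0.008887 mol
m(KClO3) = 0.008887 × 122.55 = 1.089 g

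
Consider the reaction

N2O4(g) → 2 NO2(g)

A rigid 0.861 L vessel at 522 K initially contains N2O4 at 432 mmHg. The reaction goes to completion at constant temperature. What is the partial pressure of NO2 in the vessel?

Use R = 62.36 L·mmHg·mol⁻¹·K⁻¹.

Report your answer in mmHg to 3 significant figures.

n(N2O4)₀ = PV/RT = (432 × 0.861) / (62.36 × 522) = 0.01143 mol
n(NO2) = (2/1) × 0.01143 = 0.02286 mol
P(NO2) = nRT/V = 0.02286 × 62.36 × 522 / 0.861 = 864.3 mmHg

864 mmHg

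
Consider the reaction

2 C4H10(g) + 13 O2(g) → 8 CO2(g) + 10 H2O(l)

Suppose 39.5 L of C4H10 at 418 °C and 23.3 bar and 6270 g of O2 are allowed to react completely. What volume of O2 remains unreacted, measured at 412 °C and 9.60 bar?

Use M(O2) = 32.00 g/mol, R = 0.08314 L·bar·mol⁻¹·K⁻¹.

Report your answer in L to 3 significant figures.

n(C4H10) = PV/RT = (23.3 × 39.5) / (0.08314 × 691.15) = 16.02 mol
n(O2) = 6270 / 32.00 = 195.9 mol
For 16.02 mol C4H10, stoichiometry requires (13/2) × 16.02 = 104.1 mol O2; 195.9 mol is available, so C4H10 is limiting.
n(O2) consumed = (13/2) × 16.02 = 104.1 mol; remaining = 195.9 − 104.1 = 91.80 mol
V(O2) = nRT/P = 91.80 × 0.08314 × 685.15 / 9.60 = 544.7 L

545 L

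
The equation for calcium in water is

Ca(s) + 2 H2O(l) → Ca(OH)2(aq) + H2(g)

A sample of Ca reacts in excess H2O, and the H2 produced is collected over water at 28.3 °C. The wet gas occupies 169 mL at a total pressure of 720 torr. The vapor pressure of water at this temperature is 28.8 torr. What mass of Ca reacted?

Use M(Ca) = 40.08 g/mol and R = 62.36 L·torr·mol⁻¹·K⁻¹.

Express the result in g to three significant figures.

P(H2) = 720 − 28.8 = 691.2 torr
n(H2) = PV/RT = (691.2 × 0.1690) / (62.36 × 301.45) = 0.006214 mol
n(Ca) = (1/1) × 0.006214 = 0.006214 mol
m(Ca) = 0.006214 × 40.08 = 0.2491 g

0.249 g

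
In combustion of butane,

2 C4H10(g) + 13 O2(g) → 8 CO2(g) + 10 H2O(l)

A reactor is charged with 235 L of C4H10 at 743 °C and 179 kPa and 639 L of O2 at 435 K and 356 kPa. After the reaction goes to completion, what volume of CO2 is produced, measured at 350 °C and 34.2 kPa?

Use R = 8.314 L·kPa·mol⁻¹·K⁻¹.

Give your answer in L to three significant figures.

n(C4H10) = PV/RT = (179 × 235) / (8.314 × 1016.15) = 4.979 mol
n(O2) = PV/RT = (356 × 639) / (8.314 × 435) = 62.90 mol
For 4.979 mol C4H10, stoichiometry requires (13/2) × 4.979 = 32.36 mol O2; 62.90 mol is available, so C4H10 is limiting.
n(CO2) = (8/2) × 4.979 = 19.92 mol
V(CO2) = nRT/P = 19.92 × 8.314 × 623.15 / 34.2 = 3018 L

3020 L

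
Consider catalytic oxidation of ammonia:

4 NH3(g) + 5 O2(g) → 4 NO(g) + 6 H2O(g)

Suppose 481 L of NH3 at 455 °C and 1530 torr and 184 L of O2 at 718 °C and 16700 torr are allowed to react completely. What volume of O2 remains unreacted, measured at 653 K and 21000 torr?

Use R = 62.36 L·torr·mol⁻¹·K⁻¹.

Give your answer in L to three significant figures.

57.1 L

n(NH3) = PV/RT = (1530 × 481) / (62.36 × 728.15) = 16.21 mol
n(O2) = PV/RT = (16700 × 184) / (62.36 × 991.15) = 49.72 mol
For 16.21 mol NH3, stoichiometry requires (5/4) × 16.21 = 20.26 mol O2; 49.72 mol is available, so NH3 is limiting.
n(O2) consumed = (5/4) × 16.21 = 20.26 mol; remaining = 49.72 − 20.26 = 29.46 mol
V(O2) = nRT/P = 29.46 × 62.36 × 653 / 21000 = 57.13 L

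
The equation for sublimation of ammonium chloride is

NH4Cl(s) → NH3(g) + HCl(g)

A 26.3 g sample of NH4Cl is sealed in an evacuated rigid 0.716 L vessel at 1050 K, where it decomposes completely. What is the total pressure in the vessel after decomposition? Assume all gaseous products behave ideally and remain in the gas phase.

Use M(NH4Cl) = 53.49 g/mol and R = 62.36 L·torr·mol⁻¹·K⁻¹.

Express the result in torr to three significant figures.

89900 torr

n(NH4Cl) = 26.3 / 53.49 = 0.4917 mol
n(gas produced) = (2/1) × 0.4917 = 0.9834 mol
P = nRT/V = 0.9834 × 62.36 × 1050 / 0.716 = 89930 torr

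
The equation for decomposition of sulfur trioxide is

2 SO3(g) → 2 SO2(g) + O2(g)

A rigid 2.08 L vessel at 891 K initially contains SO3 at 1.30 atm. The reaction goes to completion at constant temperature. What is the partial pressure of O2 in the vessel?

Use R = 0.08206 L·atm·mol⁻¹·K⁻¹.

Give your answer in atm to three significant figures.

0.650 atm

n(SO3)₀ = PV/RT = (1.30 × 2.08) / (0.08206 × 891) = 0.03698 mol
n(O2) = (1/2) × 0.03698 = 0.01849 mol
P(O2) = nRT/V = 0.01849 × 0.08206 × 891 / 2.08 = 0.6500 atm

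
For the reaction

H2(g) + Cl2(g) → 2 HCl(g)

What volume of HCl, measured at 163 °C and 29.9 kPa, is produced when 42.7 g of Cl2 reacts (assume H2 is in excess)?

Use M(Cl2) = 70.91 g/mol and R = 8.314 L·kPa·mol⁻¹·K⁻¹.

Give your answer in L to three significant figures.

n(Cl2) = 42.70 / 70.91 = 0.6022 mol
n(HCl) = (2/1) × 0.6022 = 1.204 mol
V = nRT/P = 1.204 × 8.314 × 436.15 / 29.9 = 146.0 L

146 L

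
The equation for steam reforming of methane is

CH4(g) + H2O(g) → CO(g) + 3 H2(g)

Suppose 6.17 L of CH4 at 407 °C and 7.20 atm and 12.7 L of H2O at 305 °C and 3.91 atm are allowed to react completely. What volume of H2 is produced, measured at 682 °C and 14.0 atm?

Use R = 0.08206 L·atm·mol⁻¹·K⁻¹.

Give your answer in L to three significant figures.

13.4 L

n(CH4) = PV/RT = (7.20 × 6.17) / (0.08206 × 680.15) = 0.7959 mol
n(H2O) = PV/RT = (3.91 × 12.7) / (0.08206 × 578.15) = 1.047 mol
For 0.7959 mol CH4, stoichiometry requires (1/1) × 0.7959 = 0.7959 mol H2O; 1.047 mol is available, so CH4 is limiting.
n(H2) = (3/1) × 0.7959 = 2.388 mol
V(H2) = nRT/P = 2.388 × 0.08206 × 955.15 / 14.0 = 13.37 L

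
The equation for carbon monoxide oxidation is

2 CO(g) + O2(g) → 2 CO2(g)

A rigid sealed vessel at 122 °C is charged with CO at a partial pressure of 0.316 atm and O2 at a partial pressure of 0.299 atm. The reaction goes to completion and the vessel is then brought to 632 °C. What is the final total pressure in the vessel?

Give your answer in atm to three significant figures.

With V and T fixed, P_i ∝ n_i, so the mole ratios apply directly to partial pressures at 122 °C.
P(O2) required for 0.316 atm of CO = (1/2) × 0.316 = 0.1580 atm; available 0.299 atm, so CO is limiting.
P(O2) remaining = 0.299 − (1/2) × 0.316 = 0.1410 atm
P(gaseous products) = (2)/2 × 0.316 = 0.3160 atm
P_total at 122 °C = 0.1410 + 0.3160 = 0.4570 atm
Scaling to 632 °C: P = 0.4570 × 905.15/395.15 = 1.047 atm

1.05 atm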